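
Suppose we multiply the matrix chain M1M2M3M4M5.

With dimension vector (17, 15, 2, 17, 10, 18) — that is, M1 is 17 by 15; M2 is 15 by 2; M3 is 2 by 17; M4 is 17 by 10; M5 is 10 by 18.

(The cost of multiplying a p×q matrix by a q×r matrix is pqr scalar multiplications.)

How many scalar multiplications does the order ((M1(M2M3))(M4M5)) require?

(M2M3): 15×2 by 2×17 → 15×17, cost 15·2·17 = 510
(M1(M2M3)): 17×15 by 15×17 → 17×17, cost 17·15·17 = 4335; cumulative 4845
(M4M5): 17×10 by 10×18 → 17×18, cost 17·10·18 = 3060
((M1(M2M3))(M4M5)): 17×17 by 17×18 → 17×18, cost 17·17·18 = 5202; cumulative 13107
Total: 13107 scalar multiplications.

13107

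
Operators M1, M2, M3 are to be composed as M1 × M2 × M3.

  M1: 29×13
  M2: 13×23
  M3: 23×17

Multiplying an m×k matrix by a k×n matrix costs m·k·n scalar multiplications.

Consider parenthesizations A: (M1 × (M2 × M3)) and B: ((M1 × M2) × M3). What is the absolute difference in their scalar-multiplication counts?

Order A = (M1 × (M2 × M3)): (M2 × M3): 13×23 by 23×17 → 13×17, cost 13·23·17 = 5083; (M1 × (M2 × M3)): 29×13 by 13×17 → 29×17, cost 29·13·17 = 6409; cumulative 11492. Total 11492.
Order B = ((M1 × M2) × M3): (M1 × M2): 29×13 by 13×23 → 29×23, cost 29·13·23 = 8671; ((M1 × M2) × M3): 29×23 by 23×17 → 29×17, cost 29·23·17 = 11339; cumulative 20010. Total 20010.
Difference: |11492 − 20010| = 8518.

8518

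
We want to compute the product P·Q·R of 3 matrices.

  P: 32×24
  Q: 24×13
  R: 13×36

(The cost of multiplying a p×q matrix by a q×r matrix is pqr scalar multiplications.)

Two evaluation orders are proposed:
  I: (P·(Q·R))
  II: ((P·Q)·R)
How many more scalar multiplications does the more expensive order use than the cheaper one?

Order I = (P·(Q·R)): (Q·R): 24×13 by 13×36 → 24×36, cost 24·13·36 = 11232; (P·(Q·R)): 32×24 by 24×36 → 32×36, cost 32·24·36 = 27648; cumulative 38880. Total 38880.
Order II = ((P·Q)·R): (P·Q): 32×24 by 24×13 → 32×13, cost 32·24·13 = 9984; ((P·Q)·R): 32×13 by 13×36 → 32×36, cost 32·13·36 = 14976; cumulative 24960. Total 24960.
Difference: |38880 − 24960| = 13920.

13920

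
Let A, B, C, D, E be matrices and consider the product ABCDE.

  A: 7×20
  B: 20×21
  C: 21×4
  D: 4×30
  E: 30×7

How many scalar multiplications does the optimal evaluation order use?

Adjacent pairs: AB = 7·20·21 = 2940; BC = 20·21·4 = 1680; CD = 21·4·30 = 2520; DE = 4·30·7 = 840.
Length 3: A..C: k=1: 0+1680+7·20·4=2240; k=2: 2940+0+7·21·4=3528 → min 2240 | B..D: k=2: 0+2520+20·21·30=15120; k=3: 1680+0+20·4·30=4080 → min 4080 | C..E: k=3: 0+840+21·4·7=1428; k=4: 2520+0+21·30·7=6930 → min 1428.
Length 4: A..D: k=1: 0+4080+7·20·30=8280; k=2: 2940+2520+7·21·30=9870; k=3: 2240+0+7·4·30=3080 → min 3080 | B..E: k=2: 0+1428+20·21·7=4368; k=3: 1680+840+20·4·7=3080; k=4: 4080+0+20·30·7=8280 → min 3080.
Length 5: A..E: k=1: 0+3080+7·20·7=4060; k=2: 2940+1428+7·21·7=5397; k=3: 2240+840+7·4·7=3276; k=4: 3080+0+7·30·7=4550 → min 3276.
Optimal order: ((A(BC))(DE)) with cost 3276.

3276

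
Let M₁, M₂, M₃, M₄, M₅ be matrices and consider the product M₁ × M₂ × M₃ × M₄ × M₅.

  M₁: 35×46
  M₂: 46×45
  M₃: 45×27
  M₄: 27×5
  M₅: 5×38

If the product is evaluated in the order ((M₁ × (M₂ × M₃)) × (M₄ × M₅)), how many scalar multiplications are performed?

(M₂ × M₃): 46×45 by 45×27 → 46×27, cost 46·45·27 = 55890
(M₁ × (M₂ × M₃)): 35×46 by 46×27 → 35×27, cost 35·46·27 = 43470; cumulative 99360
(M₄ × M₅): 27×5 by 5×38 → 27×38, cost 27·5·38 = 5130
((M₁ × (M₂ × M₃)) × (M₄ × M₅)): 35×27 by 27×38 → 35×38, cost 35·27·38 = 35910; cumulative 140400
Total: 140400 scalar multiplications.

140400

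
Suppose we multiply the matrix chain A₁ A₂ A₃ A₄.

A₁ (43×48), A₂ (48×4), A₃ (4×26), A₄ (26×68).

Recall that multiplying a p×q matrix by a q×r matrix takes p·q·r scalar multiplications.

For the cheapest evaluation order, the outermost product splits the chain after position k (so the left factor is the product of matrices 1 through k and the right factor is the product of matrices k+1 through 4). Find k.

Adjacent pairs: A₁A₂ = 43·48·4 = 8256; A₂A₃ = 48·4·26 = 4992; A₃A₄ = 4·26·68 = 7072.
Length 3: A₁..A₃: k=1: 0+4992+43·48·26=58656; k=2: 8256+0+43·4·26=12728 → min 12728 | A₂..A₄: k=2: 0+7072+48·4·68=20128; k=3: 4992+0+48·26·68=89856 → min 20128.
Top-level splits: k=1: (A₁..A₁)·(A₂..A₄) → 0+20128+43·48·68 = 160480; k=2: (A₁..A₂)·(A₃..A₄) → 8256+7072+43·4·68 = 27024; k=3: (A₁..A₃)·(A₄..A₄) → 12728+0+43·26·68 = 88752.
Best split is after A₂, i.e. k = 2.

2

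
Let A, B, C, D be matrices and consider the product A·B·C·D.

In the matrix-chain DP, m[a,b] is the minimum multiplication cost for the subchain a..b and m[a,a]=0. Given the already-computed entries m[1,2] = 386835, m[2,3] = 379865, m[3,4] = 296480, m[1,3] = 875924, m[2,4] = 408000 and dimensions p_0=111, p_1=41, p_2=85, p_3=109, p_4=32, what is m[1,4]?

m[1,4] = min over k∈[1,3] of m[1,k]+m[k+1,4]+p_{0}·p_k·p_{4}.
k=1: 0 + 408000 + 111·41·32 = 553632; k=2: 386835 + 296480 + 111·85·32 = 985235; k=3: 875924 + 0 + 111·109·32 = 1263092.
Minimum: 553632 at k=1.

553632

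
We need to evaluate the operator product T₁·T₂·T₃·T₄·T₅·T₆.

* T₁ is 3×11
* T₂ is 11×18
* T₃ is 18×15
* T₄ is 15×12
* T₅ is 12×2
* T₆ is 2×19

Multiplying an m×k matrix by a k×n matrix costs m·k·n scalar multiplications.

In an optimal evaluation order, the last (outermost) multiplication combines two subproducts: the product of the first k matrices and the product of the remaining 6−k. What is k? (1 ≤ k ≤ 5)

Adjacent pairs: T₁T₂ = 3·11·18 = 594; T₂T₃ = 11·18·15 = 2970; T₃T₄ = 18·15·12 = 3240; T₄T₅ = 15·12·2 = 360; T₅T₆ = 12·2·19 = 456.
Length 3: T₁..T₃: k=1: 0+2970+3·11·15=3465; k=2: 594+0+3·18·15=1404 → min 1404 | T₂..T₄: k=2: 0+3240+11·18·12=5616; k=3: 2970+0+11·15·12=4950 → min 4950 | T₃..T₅: k=3: 0+360+18·15·2=900; k=4: 3240+0+18·12·2=3672 → min 900 | T₄..T₆: k=4: 0+456+15·12·19=3876; k=5: 360+0+15·2·19=930 → min 930.
Length 4: T₁..T₄: k=1: 0+4950+3·11·12=5346; k=2: 594+3240+3·18·12=4482; k=3: 1404+0+3·15·12=1944 → min 1944 | T₂..T₅: k=2: 0+900+11·18·2=1296; k=3: 2970+360+11·15·2=3660; k=4: 4950+0+11·12·2=5214 → min 1296 | T₃..T₆: k=3: 0+930+18·15·19=6060; k=4: 3240+456+18·12·19=7800; k=5: 900+0+18·2·19=1584 → min 1584.
Length 5: T₁..T₅: k=1: 0+1296+3·11·2=1362; k=2: 594+900+3·18·2=1602; k=3: 1404+360+3·15·2=1854; k=4: 1944+0+3·12·2=2016 → min 1362 | T₂..T₆: k=2: 0+1584+11·18·19=5346; k=3: 2970+930+11·15·19=7035; k=4: 4950+456+11·12·19=7914; k=5: 1296+0+11·2·19=1714 → min 1714.
Top-level splits: k=1: (T₁..T₁)·(T₂..T₆) → 0+1714+3·11·19 = 2341; k=2: (T₁..T₂)·(T₃..T₆) → 594+1584+3·18·19 = 3204; k=3: (T₁..T₃)·(T₄..T₆) → 1404+930+3·15·19 = 3189; k=4: (T₁..T₄)·(T₅..T₆) → 1944+456+3·12·19 = 3084; k=5: (T₁..T₅)·(T₆..T₆) → 1362+0+3·2·19 = 1476.
Best split is after T₅, i.e. k = 5.

5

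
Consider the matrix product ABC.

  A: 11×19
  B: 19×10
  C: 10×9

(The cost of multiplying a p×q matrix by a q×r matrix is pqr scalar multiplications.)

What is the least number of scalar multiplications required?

3080

Order (A(BC)): (BC): 19×10 by 10×9 → 19×9, cost 19·10·9 = 1710; (A(BC)): 11×19 by 19×9 → 11×9, cost 11·19·9 = 1881; cumulative 3591. Total 3591.
Order ((AB)C): (AB): 11×19 by 19×10 → 11×10, cost 11·19·10 = 2090; ((AB)C): 11×10 by 10×9 → 11×9, cost 11·10·9 = 990; cumulative 3080. Total 3080.
Minimum: 3080.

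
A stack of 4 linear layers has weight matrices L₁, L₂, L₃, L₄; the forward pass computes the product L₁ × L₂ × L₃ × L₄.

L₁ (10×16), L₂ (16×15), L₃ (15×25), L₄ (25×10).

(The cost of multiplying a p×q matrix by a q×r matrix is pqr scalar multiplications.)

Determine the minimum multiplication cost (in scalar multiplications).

7650

Adjacent pairs: L₁L₂ = 10·16·15 = 2400; L₂L₃ = 16·15·25 = 6000; L₃L₄ = 15·25·10 = 3750.
Length 3: L₁..L₃: k=1: 0+6000+10·16·25=10000; k=2: 2400+0+10·15·25=6150 → min 6150 | L₂..L₄: k=2: 0+3750+16·15·10=6150; k=3: 6000+0+16·25·10=10000 → min 6150.
Length 4: L₁..L₄: k=1: 0+6150+10·16·10=7750; k=2: 2400+3750+10·15·10=7650; k=3: 6150+0+10·25·10=8650 → min 7650.
Optimal order: ((L₁ × L₂) × (L₃ × L₄)) with cost 7650.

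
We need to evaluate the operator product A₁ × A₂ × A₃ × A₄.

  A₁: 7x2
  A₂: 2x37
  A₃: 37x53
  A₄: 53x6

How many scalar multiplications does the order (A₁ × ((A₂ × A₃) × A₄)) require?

(A₂ × A₃): 2×37 by 37×53 → 2×53, cost 2·37·53 = 3922
((A₂ × A₃) × A₄): 2×53 by 53×6 → 2×6, cost 2·53·6 = 636; cumulative 4558
(A₁ × ((A₂ × A₃) × A₄)): 7×2 by 2×6 → 7×6, cost 7·2·6 = 84; cumulative 4642
Total: 4642 scalar multiplications.

4642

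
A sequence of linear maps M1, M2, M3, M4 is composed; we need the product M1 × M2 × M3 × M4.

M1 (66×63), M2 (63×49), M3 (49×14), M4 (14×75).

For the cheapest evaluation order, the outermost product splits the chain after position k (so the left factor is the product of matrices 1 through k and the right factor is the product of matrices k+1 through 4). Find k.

3

Adjacent pairs: M1M2 = 66·63·49 = 203742; M2M3 = 63·49·14 = 43218; M3M4 = 49·14·75 = 51450.
Length 3: M1..M3: k=1: 0+43218+66·63·14=101430; k=2: 203742+0+66·49·14=249018 → min 101430 | M2..M4: k=2: 0+51450+63·49·75=282975; k=3: 43218+0+63·14·75=109368 → min 109368.
Top-level splits: k=1: (M1..M1)·(M2..M4) → 0+109368+66·63·75 = 421218; k=2: (M1..M2)·(M3..M4) → 203742+51450+66·49·75 = 497742; k=3: (M1..M3)·(M4..M4) → 101430+0+66·14·75 = 170730.
Best split is after M3, i.e. k = 3.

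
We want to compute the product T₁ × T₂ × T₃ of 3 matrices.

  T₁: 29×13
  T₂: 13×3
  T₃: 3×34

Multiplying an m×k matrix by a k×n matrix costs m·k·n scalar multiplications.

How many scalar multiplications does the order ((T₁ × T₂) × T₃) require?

4089

(T₁ × T₂): 29×13 by 13×3 → 29×3, cost 29·13·3 = 1131
((T₁ × T₂) × T₃): 29×3 by 3×34 → 29×34, cost 29·3·34 = 2958; cumulative 4089
Total: 4089 scalar multiplications.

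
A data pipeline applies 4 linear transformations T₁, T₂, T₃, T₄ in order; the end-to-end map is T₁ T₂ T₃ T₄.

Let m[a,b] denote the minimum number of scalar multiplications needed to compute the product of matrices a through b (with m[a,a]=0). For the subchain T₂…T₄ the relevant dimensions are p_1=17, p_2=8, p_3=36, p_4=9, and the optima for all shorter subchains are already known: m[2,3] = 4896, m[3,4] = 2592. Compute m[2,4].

3816

m[2,4] = min over k∈[2,3] of m[2,k]+m[k+1,4]+p_{1}·p_k·p_{4}.
k=2: 0 + 2592 + 17·8·9 = 3816; k=3: 4896 + 0 + 17·36·9 = 10404.
Minimum: 3816 at k=2.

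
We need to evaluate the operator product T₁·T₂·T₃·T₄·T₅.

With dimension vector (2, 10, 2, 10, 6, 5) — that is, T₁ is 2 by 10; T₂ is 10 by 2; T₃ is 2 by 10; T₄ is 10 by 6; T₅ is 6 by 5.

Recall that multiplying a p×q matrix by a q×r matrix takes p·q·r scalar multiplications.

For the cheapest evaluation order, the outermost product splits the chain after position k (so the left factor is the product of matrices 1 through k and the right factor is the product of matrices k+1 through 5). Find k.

Adjacent pairs: T₁T₂ = 2·10·2 = 40; T₂T₃ = 10·2·10 = 200; T₃T₄ = 2·10·6 = 120; T₄T₅ = 10·6·5 = 300.
Length 3: T₁..T₃: k=1: 0+200+2·10·10=400; k=2: 40+0+2·2·10=80 → min 80 | T₂..T₄: k=2: 0+120+10·2·6=240; k=3: 200+0+10·10·6=800 → min 240 | T₃..T₅: k=3: 0+300+2·10·5=400; k=4: 120+0+2·6·5=180 → min 180.
Length 4: T₁..T₄: k=1: 0+240+2·10·6=360; k=2: 40+120+2·2·6=184; k=3: 80+0+2·10·6=200 → min 184 | T₂..T₅: k=2: 0+180+10·2·5=280; k=3: 200+300+10·10·5=1000; k=4: 240+0+10·6·5=540 → min 280.
Top-level splits: k=1: (T₁..T₁)·(T₂..T₅) → 0+280+2·10·5 = 380; k=2: (T₁..T₂)·(T₃..T₅) → 40+180+2·2·5 = 240; k=3: (T₁..T₃)·(T₄..T₅) → 80+300+2·10·5 = 480; k=4: (T₁..T₄)·(T₅..T₅) → 184+0+2·6·5 = 244.
Best split is after T₂, i.e. k = 2.

2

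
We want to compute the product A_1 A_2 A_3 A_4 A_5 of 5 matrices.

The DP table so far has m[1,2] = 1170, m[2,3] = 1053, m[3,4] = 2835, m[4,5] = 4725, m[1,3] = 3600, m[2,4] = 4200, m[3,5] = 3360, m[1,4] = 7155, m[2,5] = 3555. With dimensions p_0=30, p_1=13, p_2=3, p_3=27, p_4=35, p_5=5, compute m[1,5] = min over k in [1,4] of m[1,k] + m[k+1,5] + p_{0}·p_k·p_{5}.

4980

m[1,5] = min over k∈[1,4] of m[1,k]+m[k+1,5]+p_{0}·p_k·p_{5}.
k=1: 0 + 3555 + 30·13·5 = 5505; k=2: 1170 + 3360 + 30·3·5 = 4980; k=3: 3600 + 4725 + 30·27·5 = 12375; k=4: 7155 + 0 + 30·35·5 = 12405.
Minimum: 4980 at k=2.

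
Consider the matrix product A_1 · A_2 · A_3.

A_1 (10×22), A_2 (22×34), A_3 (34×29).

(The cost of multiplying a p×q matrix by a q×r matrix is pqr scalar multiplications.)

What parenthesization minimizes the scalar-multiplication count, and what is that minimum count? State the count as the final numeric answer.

(A_1 · (A_2 · A_3)): cost 28072.
((A_1 · A_2) · A_3): cost 17340.
Optimal: ((A_1 · A_2) · A_3) with cost 17340.

17340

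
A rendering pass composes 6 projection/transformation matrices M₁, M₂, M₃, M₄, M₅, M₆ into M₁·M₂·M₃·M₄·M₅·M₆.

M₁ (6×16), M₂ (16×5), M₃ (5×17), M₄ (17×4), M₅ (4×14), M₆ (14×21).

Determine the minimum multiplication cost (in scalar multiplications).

Adjacent pairs: M₁M₂ = 6·16·5 = 480; M₂M₃ = 16·5·17 = 1360; M₃M₄ = 5·17·4 = 340; M₄M₅ = 17·4·14 = 952; M₅M₆ = 4·14·21 = 1176.
Length 3: M₁..M₃: k=1: 0+1360+6·16·17=2992; k=2: 480+0+6·5·17=990 → min 990 | M₂..M₄: k=2: 0+340+16·5·4=660; k=3: 1360+0+16·17·4=2448 → min 660 | M₃..M₅: k=3: 0+952+5·17·14=2142; k=4: 340+0+5·4·14=620 → min 620 | M₄..M₆: k=4: 0+1176+17·4·21=2604; k=5: 952+0+17·14·21=5950 → min 2604.
Length 4: M₁..M₄: k=1: 0+660+6·16·4=1044; k=2: 480+340+6·5·4=940; k=3: 990+0+6·17·4=1398 → min 940 | M₂..M₅: k=2: 0+620+16·5·14=1740; k=3: 1360+952+16·17·14=6120; k=4: 660+0+16·4·14=1556 → min 1556 | M₃..M₆: k=3: 0+2604+5·17·21=4389; k=4: 340+1176+5·4·21=1936; k=5: 620+0+5·14·21=2090 → min 1936.
Length 5: M₁..M₅: k=1: 0+1556+6·16·14=2900; k=2: 480+620+6·5·14=1520; k=3: 990+952+6·17·14=3370; k=4: 940+0+6·4·14=1276 → min 1276 | M₂..M₆: k=2: 0+1936+16·5·21=3616; k=3: 1360+2604+16·17·21=9676; k=4: 660+1176+16·4·21=3180; k=5: 1556+0+16·14·21=6260 → min 3180.
Length 6: M₁..M₆: k=1: 0+3180+6·16·21=5196; k=2: 480+1936+6·5·21=3046; k=3: 990+2604+6·17·21=5736; k=4: 940+1176+6·4·21=2620; k=5: 1276+0+6·14·21=3040 → min 2620.
Optimal order: (((M₁·M₂)·(M₃·M₄))·(M₅·M₆)) with cost 2620.

2620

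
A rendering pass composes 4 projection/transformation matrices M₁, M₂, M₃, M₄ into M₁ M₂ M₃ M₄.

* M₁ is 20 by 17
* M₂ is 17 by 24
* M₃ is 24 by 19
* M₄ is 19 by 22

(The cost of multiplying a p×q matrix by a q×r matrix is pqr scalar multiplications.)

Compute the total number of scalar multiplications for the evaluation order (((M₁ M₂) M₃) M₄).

(M₁ M₂): 20×17 by 17×24 → 20×24, cost 20·17·24 = 8160
((M₁ M₂) M₃): 20×24 by 24×19 → 20×19, cost 20·24·19 = 9120; cumulative 17280
(((M₁ M₂) M₃) M₄): 20×19 by 19×22 → 20×22, cost 20·19·22 = 8360; cumulative 25640
Total: 25640 scalar multiplications.

25640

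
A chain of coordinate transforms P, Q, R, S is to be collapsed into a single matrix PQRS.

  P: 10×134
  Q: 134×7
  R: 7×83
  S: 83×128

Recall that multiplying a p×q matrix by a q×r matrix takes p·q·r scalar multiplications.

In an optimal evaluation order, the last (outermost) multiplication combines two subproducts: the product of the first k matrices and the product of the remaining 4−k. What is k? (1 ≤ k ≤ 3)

Adjacent pairs: PQ = 10·134·7 = 9380; QR = 134·7·83 = 77854; RS = 7·83·128 = 74368.
Length 3: P..R: k=1: 0+77854+10·134·83=189074; k=2: 9380+0+10·7·83=15190 → min 15190 | Q..S: k=2: 0+74368+134·7·128=194432; k=3: 77854+0+134·83·128=1501470 → min 194432.
Top-level splits: k=1: (P..P)·(Q..S) → 0+194432+10·134·128 = 365952; k=2: (P..Q)·(R..S) → 9380+74368+10·7·128 = 92708; k=3: (P..R)·(S..S) → 15190+0+10·83·128 = 121430.
Best split is after Q, i.e. k = 2.

2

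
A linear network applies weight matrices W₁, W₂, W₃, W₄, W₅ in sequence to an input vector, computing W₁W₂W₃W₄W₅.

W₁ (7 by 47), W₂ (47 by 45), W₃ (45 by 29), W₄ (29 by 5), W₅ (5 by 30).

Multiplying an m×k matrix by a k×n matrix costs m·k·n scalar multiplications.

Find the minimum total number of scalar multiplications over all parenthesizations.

19795

Adjacent pairs: W₁W₂ = 7·47·45 = 14805; W₂W₃ = 47·45·29 = 61335; W₃W₄ = 45·29·5 = 6525; W₄W₅ = 29·5·30 = 4350.
Length 3: W₁..W₃: k=1: 0+61335+7·47·29=70876; k=2: 14805+0+7·45·29=23940 → min 23940 | W₂..W₄: k=2: 0+6525+47·45·5=17100; k=3: 61335+0+47·29·5=68150 → min 17100 | W₃..W₅: k=3: 0+4350+45·29·30=43500; k=4: 6525+0+45·5·30=13275 → min 13275.
Length 4: W₁..W₄: k=1: 0+17100+7·47·5=18745; k=2: 14805+6525+7·45·5=22905; k=3: 23940+0+7·29·5=24955 → min 18745 | W₂..W₅: k=2: 0+13275+47·45·30=76725; k=3: 61335+4350+47·29·30=106575; k=4: 17100+0+47·5·30=24150 → min 24150.
Length 5: W₁..W₅: k=1: 0+24150+7·47·30=34020; k=2: 14805+13275+7·45·30=37530; k=3: 23940+4350+7·29·30=34380; k=4: 18745+0+7·5·30=19795 → min 19795.
Optimal order: ((W₁(W₂(W₃W₄)))W₅) with cost 19795.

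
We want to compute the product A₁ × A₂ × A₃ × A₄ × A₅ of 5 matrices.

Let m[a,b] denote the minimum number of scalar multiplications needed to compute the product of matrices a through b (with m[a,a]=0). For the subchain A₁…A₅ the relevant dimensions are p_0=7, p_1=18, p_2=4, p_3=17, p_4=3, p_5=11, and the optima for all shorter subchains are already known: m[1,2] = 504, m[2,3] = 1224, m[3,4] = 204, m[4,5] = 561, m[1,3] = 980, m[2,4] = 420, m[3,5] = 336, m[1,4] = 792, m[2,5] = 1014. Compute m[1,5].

m[1,5] = min over k∈[1,4] of m[1,k]+m[k+1,5]+p_{0}·p_k·p_{5}.
k=1: 0 + 1014 + 7·18·11 = 2400; k=2: 504 + 336 + 7·4·11 = 1148; k=3: 980 + 561 + 7·17·11 = 2850; k=4: 792 + 0 + 7·3·11 = 1023.
Minimum: 1023 at k=4.

1023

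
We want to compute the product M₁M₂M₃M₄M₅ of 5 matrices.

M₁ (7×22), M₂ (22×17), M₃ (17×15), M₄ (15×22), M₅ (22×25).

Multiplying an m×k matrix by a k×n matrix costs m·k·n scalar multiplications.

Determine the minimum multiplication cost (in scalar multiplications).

Adjacent pairs: M₁M₂ = 7·22·17 = 2618; M₂M₃ = 22·17·15 = 5610; M₃M₄ = 17·15·22 = 5610; M₄M₅ = 15·22·25 = 8250.
Length 3: M₁..M₃: k=1: 0+5610+7·22·15=7920; k=2: 2618+0+7·17·15=4403 → min 4403 | M₂..M₄: k=2: 0+5610+22·17·22=13838; k=3: 5610+0+22·15·22=12870 → min 12870 | M₃..M₅: k=3: 0+8250+17·15·25=14625; k=4: 5610+0+17·22·25=14960 → min 14625.
Length 4: M₁..M₄: k=1: 0+12870+7·22·22=16258; k=2: 2618+5610+7·17·22=10846; k=3: 4403+0+7·15·22=6713 → min 6713 | M₂..M₅: k=2: 0+14625+22·17·25=23975; k=3: 5610+8250+22·15·25=22110; k=4: 12870+0+22·22·25=24970 → min 22110.
Length 5: M₁..M₅: k=1: 0+22110+7·22·25=25960; k=2: 2618+14625+7·17·25=20218; k=3: 4403+8250+7·15·25=15278; k=4: 6713+0+7·22·25=10563 → min 10563.
Optimal order: ((((M₁M₂)M₃)M₄)M₅) with cost 10563.

10563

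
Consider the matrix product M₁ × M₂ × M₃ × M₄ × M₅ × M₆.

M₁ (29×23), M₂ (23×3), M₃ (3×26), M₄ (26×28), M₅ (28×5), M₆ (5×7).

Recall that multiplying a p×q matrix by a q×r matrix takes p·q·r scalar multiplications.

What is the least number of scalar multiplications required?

Adjacent pairs: M₁M₂ = 29·23·3 = 2001; M₂M₃ = 23·3·26 = 1794; M₃M₄ = 3·26·28 = 2184; M₄M₅ = 26·28·5 = 3640; M₅M₆ = 28·5·7 = 980.
Length 3: M₁..M₃: k=1: 0+1794+29·23·26=19136; k=2: 2001+0+29·3·26=4263 → min 4263 | M₂..M₄: k=2: 0+2184+23·3·28=4116; k=3: 1794+0+23·26·28=18538 → min 4116 | M₃..M₅: k=3: 0+3640+3·26·5=4030; k=4: 2184+0+3·28·5=2604 → min 2604 | M₄..M₆: k=4: 0+980+26·28·7=6076; k=5: 3640+0+26·5·7=4550 → min 4550.
Length 4: M₁..M₄: k=1: 0+4116+29·23·28=22792; k=2: 2001+2184+29·3·28=6621; k=3: 4263+0+29·26·28=25375 → min 6621 | M₂..M₅: k=2: 0+2604+23·3·5=2949; k=3: 1794+3640+23·26·5=8424; k=4: 4116+0+23·28·5=7336 → min 2949 | M₃..M₆: k=3: 0+4550+3·26·7=5096; k=4: 2184+980+3·28·7=3752; k=5: 2604+0+3·5·7=2709 → min 2709.
Length 5: M₁..M₅: k=1: 0+2949+29·23·5=6284; k=2: 2001+2604+29·3·5=5040; k=3: 4263+3640+29·26·5=11673; k=4: 6621+0+29·28·5=10681 → min 5040 | M₂..M₆: k=2: 0+2709+23·3·7=3192; k=3: 1794+4550+23·26·7=10530; k=4: 4116+980+23·28·7=9604; k=5: 2949+0+23·5·7=3754 → min 3192.
Length 6: M₁..M₆: k=1: 0+3192+29·23·7=7861; k=2: 2001+2709+29·3·7=5319; k=3: 4263+4550+29·26·7=14091; k=4: 6621+980+29·28·7=13285; k=5: 5040+0+29·5·7=6055 → min 5319.
Optimal order: ((M₁ × M₂) × (((M₃ × M₄) × M₅) × M₆)) with cost 5319.

5319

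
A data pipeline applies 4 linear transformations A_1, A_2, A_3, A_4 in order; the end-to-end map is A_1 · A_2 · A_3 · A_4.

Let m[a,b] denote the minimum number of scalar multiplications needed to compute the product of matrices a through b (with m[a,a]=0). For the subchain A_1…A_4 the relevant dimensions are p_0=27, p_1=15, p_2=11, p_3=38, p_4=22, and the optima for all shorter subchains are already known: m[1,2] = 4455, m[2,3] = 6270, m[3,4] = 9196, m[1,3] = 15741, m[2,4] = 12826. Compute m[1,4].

m[1,4] = min over k∈[1,3] of m[1,k]+m[k+1,4]+p_{0}·p_k·p_{4}.
k=1: 0 + 12826 + 27·15·22 = 21736; k=2: 4455 + 9196 + 27·11·22 = 20185; k=3: 15741 + 0 + 27·38·22 = 38313.
Minimum: 20185 at k=2.

20185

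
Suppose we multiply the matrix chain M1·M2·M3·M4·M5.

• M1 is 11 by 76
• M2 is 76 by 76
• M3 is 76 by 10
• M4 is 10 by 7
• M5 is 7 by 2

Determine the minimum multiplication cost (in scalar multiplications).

Adjacent pairs: M1M2 = 11·76·76 = 63536; M2M3 = 76·76·10 = 57760; M3M4 = 76·10·7 = 5320; M4M5 = 10·7·2 = 140.
Length 3: M1..M3: k=1: 0+57760+11·76·10=66120; k=2: 63536+0+11·76·10=71896 → min 66120 | M2..M4: k=2: 0+5320+76·76·7=45752; k=3: 57760+0+76·10·7=63080 → min 45752 | M3..M5: k=3: 0+140+76·10·2=1660; k=4: 5320+0+76·7·2=6384 → min 1660.
Length 4: M1..M4: k=1: 0+45752+11·76·7=51604; k=2: 63536+5320+11·76·7=74708; k=3: 66120+0+11·10·7=66890 → min 51604 | M2..M5: k=2: 0+1660+76·76·2=13212; k=3: 57760+140+76·10·2=59420; k=4: 45752+0+76·7·2=46816 → min 13212.
Length 5: M1..M5: k=1: 0+13212+11·76·2=14884; k=2: 63536+1660+11·76·2=66868; k=3: 66120+140+11·10·2=66480; k=4: 51604+0+11·7·2=51758 → min 14884.
Optimal order: (M1·(M2·(M3·(M4·M5)))) with cost 14884.

14884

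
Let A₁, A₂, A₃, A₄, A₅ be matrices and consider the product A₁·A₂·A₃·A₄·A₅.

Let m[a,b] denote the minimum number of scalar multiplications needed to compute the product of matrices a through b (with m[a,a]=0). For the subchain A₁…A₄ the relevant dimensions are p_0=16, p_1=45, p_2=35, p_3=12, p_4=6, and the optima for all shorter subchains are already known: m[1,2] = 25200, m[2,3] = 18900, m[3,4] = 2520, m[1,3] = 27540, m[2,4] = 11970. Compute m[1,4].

m[1,4] = min over k∈[1,3] of m[1,k]+m[k+1,4]+p_{0}·p_k·p_{4}.
k=1: 0 + 11970 + 16·45·6 = 16290; k=2: 25200 + 2520 + 16·35·6 = 31080; k=3: 27540 + 0 + 16·12·6 = 28692.
Minimum: 16290 at k=1.

16290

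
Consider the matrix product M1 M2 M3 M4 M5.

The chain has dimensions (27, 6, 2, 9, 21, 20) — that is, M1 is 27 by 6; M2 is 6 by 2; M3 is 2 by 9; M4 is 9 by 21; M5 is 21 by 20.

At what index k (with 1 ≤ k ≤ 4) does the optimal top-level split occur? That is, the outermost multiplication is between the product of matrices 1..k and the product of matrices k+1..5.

2

Adjacent pairs: M1M2 = 27·6·2 = 324; M2M3 = 6·2·9 = 108; M3M4 = 2·9·21 = 378; M4M5 = 9·21·20 = 3780.
Length 3: M1..M3: k=1: 0+108+27·6·9=1566; k=2: 324+0+27·2·9=810 → min 810 | M2..M4: k=2: 0+378+6·2·21=630; k=3: 108+0+6·9·21=1242 → min 630 | M3..M5: k=3: 0+3780+2·9·20=4140; k=4: 378+0+2·21·20=1218 → min 1218.
Length 4: M1..M4: k=1: 0+630+27·6·21=4032; k=2: 324+378+27·2·21=1836; k=3: 810+0+27·9·21=5913 → min 1836 | M2..M5: k=2: 0+1218+6·2·20=1458; k=3: 108+3780+6·9·20=4968; k=4: 630+0+6·21·20=3150 → min 1458.
Top-level splits: k=1: (M1..M1)·(M2..M5) → 0+1458+27·6·20 = 4698; k=2: (M1..M2)·(M3..M5) → 324+1218+27·2·20 = 2622; k=3: (M1..M3)·(M4..M5) → 810+3780+27·9·20 = 9450; k=4: (M1..M4)·(M5..M5) → 1836+0+27·21·20 = 13176.
Best split is after M2, i.e. k = 2.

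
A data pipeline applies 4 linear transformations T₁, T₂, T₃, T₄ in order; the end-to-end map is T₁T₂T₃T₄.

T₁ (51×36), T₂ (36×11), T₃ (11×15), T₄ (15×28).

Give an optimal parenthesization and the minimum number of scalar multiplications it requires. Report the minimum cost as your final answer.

40524

Adjacent pairs: T₁T₂ = 51·36·11 = 20196; T₂T₃ = 36·11·15 = 5940; T₃T₄ = 11·15·28 = 4620.
Length 3: T₁..T₃: k=1: 0+5940+51·36·15=33480; k=2: 20196+0+51·11·15=28611 → min 28611 | T₂..T₄: k=2: 0+4620+36·11·28=15708; k=3: 5940+0+36·15·28=21060 → min 15708.
Length 4: T₁..T₄: k=1: 0+15708+51·36·28=67116; k=2: 20196+4620+51·11·28=40524; k=3: 28611+0+51·15·28=50031 → min 40524.
Optimal parenthesization: ((T₁T₂)(T₃T₄)) with cost 40524.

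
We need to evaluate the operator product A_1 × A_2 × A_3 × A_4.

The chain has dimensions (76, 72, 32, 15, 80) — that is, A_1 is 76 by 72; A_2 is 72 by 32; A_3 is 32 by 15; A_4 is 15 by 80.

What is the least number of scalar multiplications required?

207840

Adjacent pairs: A_1A_2 = 76·72·32 = 175104; A_2A_3 = 72·32·15 = 34560; A_3A_4 = 32·15·80 = 38400.
Length 3: A_1..A_3: k=1: 0+34560+76·72·15=116640; k=2: 175104+0+76·32·15=211584 → min 116640 | A_2..A_4: k=2: 0+38400+72·32·80=222720; k=3: 34560+0+72·15·80=120960 → min 120960.
Length 4: A_1..A_4: k=1: 0+120960+76·72·80=558720; k=2: 175104+38400+76·32·80=408064; k=3: 116640+0+76·15·80=207840 → min 207840.
Optimal order: ((A_1 × (A_2 × A_3)) × A_4) with cost 207840.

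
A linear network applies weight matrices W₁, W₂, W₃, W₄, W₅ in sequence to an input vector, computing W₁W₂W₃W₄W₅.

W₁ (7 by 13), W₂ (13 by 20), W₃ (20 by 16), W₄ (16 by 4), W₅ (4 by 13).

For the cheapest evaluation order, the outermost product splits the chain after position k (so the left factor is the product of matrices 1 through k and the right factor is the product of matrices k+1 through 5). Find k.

Adjacent pairs: W₁W₂ = 7·13·20 = 1820; W₂W₃ = 13·20·16 = 4160; W₃W₄ = 20·16·4 = 1280; W₄W₅ = 16·4·13 = 832.
Length 3: W₁..W₃: k=1: 0+4160+7·13·16=5616; k=2: 1820+0+7·20·16=4060 → min 4060 | W₂..W₄: k=2: 0+1280+13·20·4=2320; k=3: 4160+0+13·16·4=4992 → min 2320 | W₃..W₅: k=3: 0+832+20·16·13=4992; k=4: 1280+0+20·4·13=2320 → min 2320.
Length 4: W₁..W₄: k=1: 0+2320+7·13·4=2684; k=2: 1820+1280+7·20·4=3660; k=3: 4060+0+7·16·4=4508 → min 2684 | W₂..W₅: k=2: 0+2320+13·20·13=5700; k=3: 4160+832+13·16·13=7696; k=4: 2320+0+13·4·13=2996 → min 2996.
Top-level splits: k=1: (W₁..W₁)·(W₂..W₅) → 0+2996+7·13·13 = 4179; k=2: (W₁..W₂)·(W₃..W₅) → 1820+2320+7·20·13 = 5960; k=3: (W₁..W₃)·(W₄..W₅) → 4060+832+7·16·13 = 6348; k=4: (W₁..W₄)·(W₅..W₅) → 2684+0+7·4·13 = 3048.
Best split is after W₄, i.e. k = 4.

4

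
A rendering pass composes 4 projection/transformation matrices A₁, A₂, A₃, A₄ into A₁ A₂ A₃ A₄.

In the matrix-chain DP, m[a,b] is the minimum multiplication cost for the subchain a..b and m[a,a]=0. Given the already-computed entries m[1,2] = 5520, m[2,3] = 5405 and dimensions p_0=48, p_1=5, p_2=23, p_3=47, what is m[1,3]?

16685

m[1,3] = min over k∈[1,2] of m[1,k]+m[k+1,3]+p_{0}·p_k·p_{3}.
k=1: 0 + 5405 + 48·5·47 = 16685; k=2: 5520 + 0 + 48·23·47 = 57408.
Minimum: 16685 at k=1.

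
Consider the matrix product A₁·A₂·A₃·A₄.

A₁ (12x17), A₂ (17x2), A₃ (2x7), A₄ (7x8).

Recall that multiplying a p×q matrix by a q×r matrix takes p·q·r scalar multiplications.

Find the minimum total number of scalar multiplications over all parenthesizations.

Adjacent pairs: A₁A₂ = 12·17·2 = 408; A₂A₃ = 17·2·7 = 238; A₃A₄ = 2·7·8 = 112.
Length 3: A₁..A₃: k=1: 0+238+12·17·7=1666; k=2: 408+0+12·2·7=576 → min 576 | A₂..A₄: k=2: 0+112+17·2·8=384; k=3: 238+0+17·7·8=1190 → min 384.
Length 4: A₁..A₄: k=1: 0+384+12·17·8=2016; k=2: 408+112+12·2·8=712; k=3: 576+0+12·7·8=1248 → min 712.
Optimal order: ((A₁·A₂)·(A₃·A₄)) with cost 712.

712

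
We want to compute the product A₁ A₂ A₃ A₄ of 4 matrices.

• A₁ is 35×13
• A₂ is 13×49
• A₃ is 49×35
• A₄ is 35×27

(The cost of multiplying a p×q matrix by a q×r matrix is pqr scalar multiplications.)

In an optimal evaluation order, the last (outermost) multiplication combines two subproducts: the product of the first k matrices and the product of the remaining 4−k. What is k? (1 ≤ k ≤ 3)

Adjacent pairs: A₁A₂ = 35·13·49 = 22295; A₂A₃ = 13·49·35 = 22295; A₃A₄ = 49·35·27 = 46305.
Length 3: A₁..A₃: k=1: 0+22295+35·13·35=38220; k=2: 22295+0+35·49·35=82320 → min 38220 | A₂..A₄: k=2: 0+46305+13·49·27=63504; k=3: 22295+0+13·35·27=34580 → min 34580.
Top-level splits: k=1: (A₁..A₁)·(A₂..A₄) → 0+34580+35·13·27 = 46865; k=2: (A₁..A₂)·(A₃..A₄) → 22295+46305+35·49·27 = 114905; k=3: (A₁..A₃)·(A₄..A₄) → 38220+0+35·35·27 = 71295.
Best split is after A₁, i.e. k = 1.

1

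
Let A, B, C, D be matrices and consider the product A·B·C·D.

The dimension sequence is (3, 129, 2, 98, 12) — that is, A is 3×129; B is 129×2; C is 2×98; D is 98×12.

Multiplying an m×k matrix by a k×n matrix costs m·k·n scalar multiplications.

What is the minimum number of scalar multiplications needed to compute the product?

Adjacent pairs: AB = 3·129·2 = 774; BC = 129·2·98 = 25284; CD = 2·98·12 = 2352.
Length 3: A..C: k=1: 0+25284+3·129·98=63210; k=2: 774+0+3·2·98=1362 → min 1362 | B..D: k=2: 0+2352+129·2·12=5448; k=3: 25284+0+129·98·12=176988 → min 5448.
Length 4: A..D: k=1: 0+5448+3·129·12=10092; k=2: 774+2352+3·2·12=3198; k=3: 1362+0+3·98·12=4890 → min 3198.
Optimal order: ((A·B)·(C·D)) with cost 3198.

3198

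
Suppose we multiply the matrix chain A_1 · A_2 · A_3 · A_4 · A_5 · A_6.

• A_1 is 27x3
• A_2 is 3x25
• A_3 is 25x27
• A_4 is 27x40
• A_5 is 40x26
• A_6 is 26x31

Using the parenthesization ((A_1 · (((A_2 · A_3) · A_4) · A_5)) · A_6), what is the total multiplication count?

32253

(A_2 · A_3): 3×25 by 25×27 → 3×27, cost 3·25·27 = 2025
((A_2 · A_3) · A_4): 3×27 by 27×40 → 3×40, cost 3·27·40 = 3240; cumulative 5265
(((A_2 · A_3) · A_4) · A_5): 3×40 by 40×26 → 3×26, cost 3·40·26 = 3120; cumulative 8385
(A_1 · (((A_2 · A_3) · A_4) · A_5)): 27×3 by 3×26 → 27×26, cost 27·3·26 = 2106; cumulative 10491
((A_1 · (((A_2 · A_3) · A_4) · A_5)) · A_6): 27×26 by 26×31 → 27×31, cost 27·26·31 = 21762; cumulative 32253
Total: 32253 scalar multiplications.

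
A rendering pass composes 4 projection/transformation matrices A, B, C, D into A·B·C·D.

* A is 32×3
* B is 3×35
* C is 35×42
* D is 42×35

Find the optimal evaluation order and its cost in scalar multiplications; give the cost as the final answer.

12180

Adjacent pairs: AB = 32·3·35 = 3360; BC = 3·35·42 = 4410; CD = 35·42·35 = 51450.
Length 3: A..C: k=1: 0+4410+32·3·42=8442; k=2: 3360+0+32·35·42=50400 → min 8442 | B..D: k=2: 0+51450+3·35·35=55125; k=3: 4410+0+3·42·35=8820 → min 8820.
Length 4: A..D: k=1: 0+8820+32·3·35=12180; k=2: 3360+51450+32·35·35=94010; k=3: 8442+0+32·42·35=55482 → min 12180.
Optimal parenthesization: (A·((B·C)·D)) with cost 12180.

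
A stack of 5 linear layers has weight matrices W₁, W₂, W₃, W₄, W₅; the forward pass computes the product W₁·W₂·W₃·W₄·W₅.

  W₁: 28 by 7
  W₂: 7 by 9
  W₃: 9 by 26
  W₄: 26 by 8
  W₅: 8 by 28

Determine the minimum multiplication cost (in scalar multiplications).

9432

Adjacent pairs: W₁W₂ = 28·7·9 = 1764; W₂W₃ = 7·9·26 = 1638; W₃W₄ = 9·26·8 = 1872; W₄W₅ = 26·8·28 = 5824.
Length 3: W₁..W₃: k=1: 0+1638+28·7·26=6734; k=2: 1764+0+28·9·26=8316 → min 6734 | W₂..W₄: k=2: 0+1872+7·9·8=2376; k=3: 1638+0+7·26·8=3094 → min 2376 | W₃..W₅: k=3: 0+5824+9·26·28=12376; k=4: 1872+0+9·8·28=3888 → min 3888.
Length 4: W₁..W₄: k=1: 0+2376+28·7·8=3944; k=2: 1764+1872+28·9·8=5652; k=3: 6734+0+28·26·8=12558 → min 3944 | W₂..W₅: k=2: 0+3888+7·9·28=5652; k=3: 1638+5824+7·26·28=12558; k=4: 2376+0+7·8·28=3944 → min 3944.
Length 5: W₁..W₅: k=1: 0+3944+28·7·28=9432; k=2: 1764+3888+28·9·28=12708; k=3: 6734+5824+28·26·28=32942; k=4: 3944+0+28·8·28=10216 → min 9432.
Optimal order: (W₁·((W₂·(W₃·W₄))·W₅)) with cost 9432.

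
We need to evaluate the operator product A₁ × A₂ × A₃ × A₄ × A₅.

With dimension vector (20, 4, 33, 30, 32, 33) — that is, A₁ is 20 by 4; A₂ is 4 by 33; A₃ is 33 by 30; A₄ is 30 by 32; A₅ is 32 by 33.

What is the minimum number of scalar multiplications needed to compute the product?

Adjacent pairs: A₁A₂ = 20·4·33 = 2640; A₂A₃ = 4·33·30 = 3960; A₃A₄ = 33·30·32 = 31680; A₄A₅ = 30·32·33 = 31680.
Length 3: A₁..A₃: k=1: 0+3960+20·4·30=6360; k=2: 2640+0+20·33·30=22440 → min 6360 | A₂..A₄: k=2: 0+31680+4·33·32=35904; k=3: 3960+0+4·30·32=7800 → min 7800 | A₃..A₅: k=3: 0+31680+33·30·33=64350; k=4: 31680+0+33·32·33=66528 → min 64350.
Length 4: A₁..A₄: k=1: 0+7800+20·4·32=10360; k=2: 2640+31680+20·33·32=55440; k=3: 6360+0+20·30·32=25560 → min 10360 | A₂..A₅: k=2: 0+64350+4·33·33=68706; k=3: 3960+31680+4·30·33=39600; k=4: 7800+0+4·32·33=12024 → min 12024.
Length 5: A₁..A₅: k=1: 0+12024+20·4·33=14664; k=2: 2640+64350+20·33·33=88770; k=3: 6360+31680+20·30·33=57840; k=4: 10360+0+20·32·33=31480 → min 14664.
Optimal order: (A₁ × (((A₂ × A₃) × A₄) × A₅)) with cost 14664.

14664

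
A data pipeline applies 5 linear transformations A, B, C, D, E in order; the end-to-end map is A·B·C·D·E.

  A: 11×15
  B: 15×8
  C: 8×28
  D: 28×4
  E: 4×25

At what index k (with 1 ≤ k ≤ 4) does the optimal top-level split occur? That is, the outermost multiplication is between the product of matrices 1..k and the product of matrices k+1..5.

Adjacent pairs: AB = 11·15·8 = 1320; BC = 15·8·28 = 3360; CD = 8·28·4 = 896; DE = 28·4·25 = 2800.
Length 3: A..C: k=1: 0+3360+11·15·28=7980; k=2: 1320+0+11·8·28=3784 → min 3784 | B..D: k=2: 0+896+15·8·4=1376; k=3: 3360+0+15·28·4=5040 → min 1376 | C..E: k=3: 0+2800+8·28·25=8400; k=4: 896+0+8·4·25=1696 → min 1696.
Length 4: A..D: k=1: 0+1376+11·15·4=2036; k=2: 1320+896+11·8·4=2568; k=3: 3784+0+11·28·4=5016 → min 2036 | B..E: k=2: 0+1696+15·8·25=4696; k=3: 3360+2800+15·28·25=16660; k=4: 1376+0+15·4·25=2876 → min 2876.
Top-level splits: k=1: (A..A)·(B..E) → 0+2876+11·15·25 = 7001; k=2: (A..B)·(C..E) → 1320+1696+11·8·25 = 5216; k=3: (A..C)·(D..E) → 3784+2800+11·28·25 = 14284; k=4: (A..D)·(E..E) → 2036+0+11·4·25 = 3136.
Best split is after D, i.e. k = 4.

4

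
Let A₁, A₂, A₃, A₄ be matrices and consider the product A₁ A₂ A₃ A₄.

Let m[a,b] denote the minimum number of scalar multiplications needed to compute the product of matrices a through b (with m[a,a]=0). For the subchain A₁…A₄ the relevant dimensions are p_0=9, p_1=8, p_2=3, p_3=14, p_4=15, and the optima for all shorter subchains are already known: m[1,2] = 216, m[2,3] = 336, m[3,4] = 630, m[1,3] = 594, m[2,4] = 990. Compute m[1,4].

1251

m[1,4] = min over k∈[1,3] of m[1,k]+m[k+1,4]+p_{0}·p_k·p_{4}.
k=1: 0 + 990 + 9·8·15 = 2070; k=2: 216 + 630 + 9·3·15 = 1251; k=3: 594 + 0 + 9·14·15 = 2484.
Minimum: 1251 at k=2.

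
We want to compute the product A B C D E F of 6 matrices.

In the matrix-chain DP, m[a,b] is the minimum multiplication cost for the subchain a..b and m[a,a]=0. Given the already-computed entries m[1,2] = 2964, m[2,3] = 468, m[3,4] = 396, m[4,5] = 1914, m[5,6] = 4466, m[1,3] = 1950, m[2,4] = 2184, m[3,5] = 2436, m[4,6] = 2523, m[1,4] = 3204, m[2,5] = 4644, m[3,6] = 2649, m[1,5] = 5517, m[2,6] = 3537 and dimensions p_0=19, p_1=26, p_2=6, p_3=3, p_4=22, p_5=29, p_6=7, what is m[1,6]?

m[1,6] = min over k∈[1,5] of m[1,k]+m[k+1,6]+p_{0}·p_k·p_{6}.
k=1: 0 + 3537 + 19·26·7 = 6995; k=2: 2964 + 2649 + 19·6·7 = 6411; k=3: 1950 + 2523 + 19·3·7 = 4872; k=4: 3204 + 4466 + 19·22·7 = 10596; k=5: 5517 + 0 + 19·29·7 = 9374.
Minimum: 4872 at k=3.

4872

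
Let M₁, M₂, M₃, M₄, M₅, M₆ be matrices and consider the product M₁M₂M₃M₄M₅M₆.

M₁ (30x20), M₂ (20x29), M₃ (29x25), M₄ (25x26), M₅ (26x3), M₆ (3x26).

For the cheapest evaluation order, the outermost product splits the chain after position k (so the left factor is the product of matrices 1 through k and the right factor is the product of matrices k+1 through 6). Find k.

Adjacent pairs: M₁M₂ = 30·20·29 = 17400; M₂M₃ = 20·29·25 = 14500; M₃M₄ = 29·25·26 = 18850; M₄M₅ = 25·26·3 = 1950; M₅M₆ = 26·3·26 = 2028.
Length 3: M₁..M₃: k=1: 0+14500+30·20·25=29500; k=2: 17400+0+30·29·25=39150 → min 29500 | M₂..M₄: k=2: 0+18850+20·29·26=33930; k=3: 14500+0+20·25·26=27500 → min 27500 | M₃..M₅: k=3: 0+1950+29·25·3=4125; k=4: 18850+0+29·26·3=21112 → min 4125 | M₄..M₆: k=4: 0+2028+25·26·26=18928; k=5: 1950+0+25·3·26=3900 → min 3900.
Length 4: M₁..M₄: k=1: 0+27500+30·20·26=43100; k=2: 17400+18850+30·29·26=58870; k=3: 29500+0+30·25·26=49000 → min 43100 | M₂..M₅: k=2: 0+4125+20·29·3=5865; k=3: 14500+1950+20·25·3=17950; k=4: 27500+0+20·26·3=29060 → min 5865 | M₃..M₆: k=3: 0+3900+29·25·26=22750; k=4: 18850+2028+29·26·26=40482; k=5: 4125+0+29·3·26=6387 → min 6387.
Length 5: M₁..M₅: k=1: 0+5865+30·20·3=7665; k=2: 17400+4125+30·29·3=24135; k=3: 29500+1950+30·25·3=33700; k=4: 43100+0+30·26·3=45440 → min 7665 | M₂..M₆: k=2: 0+6387+20·29·26=21467; k=3: 14500+3900+20·25·26=31400; k=4: 27500+2028+20·26·26=43048; k=5: 5865+0+20·3·26=7425 → min 7425.
Top-level splits: k=1: (M₁..M₁)·(M₂..M₆) → 0+7425+30·20·26 = 23025; k=2: (M₁..M₂)·(M₃..M₆) → 17400+6387+30·29·26 = 46407; k=3: (M₁..M₃)·(M₄..M₆) → 29500+3900+30·25·26 = 52900; k=4: (M₁..M₄)·(M₅..M₆) → 43100+2028+30·26·26 = 65408; k=5: (M₁..M₅)·(M₆..M₆) → 7665+0+30·3·26 = 10005.
Best split is after M₅, i.e. k = 5.

5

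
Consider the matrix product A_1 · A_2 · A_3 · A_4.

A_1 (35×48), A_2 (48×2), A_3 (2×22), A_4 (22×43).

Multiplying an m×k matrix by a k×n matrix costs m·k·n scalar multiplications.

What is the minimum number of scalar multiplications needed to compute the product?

8262

Adjacent pairs: A_1A_2 = 35·48·2 = 3360; A_2A_3 = 48·2·22 = 2112; A_3A_4 = 2·22·43 = 1892.
Length 3: A_1..A_3: k=1: 0+2112+35·48·22=39072; k=2: 3360+0+35·2·22=4900 → min 4900 | A_2..A_4: k=2: 0+1892+48·2·43=6020; k=3: 2112+0+48·22·43=47520 → min 6020.
Length 4: A_1..A_4: k=1: 0+6020+35·48·43=78260; k=2: 3360+1892+35·2·43=8262; k=3: 4900+0+35·22·43=38010 → min 8262.
Optimal order: ((A_1 · A_2) · (A_3 · A_4)) with cost 8262.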